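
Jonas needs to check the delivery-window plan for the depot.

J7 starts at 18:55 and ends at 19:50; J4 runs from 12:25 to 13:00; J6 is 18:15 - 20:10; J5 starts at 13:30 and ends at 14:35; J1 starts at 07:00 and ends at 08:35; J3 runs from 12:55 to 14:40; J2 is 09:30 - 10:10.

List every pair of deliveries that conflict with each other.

Sorted by start: J1, J2, J4, J3, J5, J6, J7.
J2 starts after J1 ends, so nothing later overlaps J1 either.
J4 starts after J2 ends, so nothing later overlaps J2 either.
J3 starts before J4 ends → J4 and J3 overlap.
J5 starts after J4 ends, so nothing later overlaps J4 either.
J5 starts before J3 ends → J3 and J5 overlap.
J6 starts after J3 ends, so nothing later overlaps J3 either.
J6 starts after J5 ends, so nothing later overlaps J5 either.
J7 starts before J6 ends → J6 and J7 overlap.

J3 & J4, J3 & J5, J6 & J7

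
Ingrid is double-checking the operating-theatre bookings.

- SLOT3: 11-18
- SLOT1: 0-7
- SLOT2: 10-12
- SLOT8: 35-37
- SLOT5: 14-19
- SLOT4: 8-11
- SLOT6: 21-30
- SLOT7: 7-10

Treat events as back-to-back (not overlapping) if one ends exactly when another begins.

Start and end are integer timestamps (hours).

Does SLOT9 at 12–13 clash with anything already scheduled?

Yes — it overlaps SLOT3

SLOT1: ends 7 at or before SLOT9 starts 12 → clear.
SLOT7: ends 10 at or before SLOT9 starts 12 → clear.
SLOT4: ends 11 at or before SLOT9 starts 12 → clear.
SLOT2: ends 12 at or before SLOT9 starts 12 → clear.
SLOT3: starts 11 before SLOT9 ends 13, and ends 18 after SLOT9 starts 12 → overlap.
SLOT5: starts 14 at or after SLOT9 ends 13 → clear.
SLOT6: starts 21 at or after SLOT9 ends 13 → clear.
SLOT8: starts 35 at or after SLOT9 ends 13 → clear.
SLOT9 overlaps SLOT3.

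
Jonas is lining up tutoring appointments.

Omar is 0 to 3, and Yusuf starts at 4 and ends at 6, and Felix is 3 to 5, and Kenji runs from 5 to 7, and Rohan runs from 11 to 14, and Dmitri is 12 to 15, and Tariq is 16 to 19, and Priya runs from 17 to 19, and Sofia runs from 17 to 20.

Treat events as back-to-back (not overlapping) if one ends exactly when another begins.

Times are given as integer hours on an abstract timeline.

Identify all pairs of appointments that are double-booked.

Sorted by start: Omar, Felix, Yusuf, Kenji, Rohan, Dmitri, Tariq, Priya, Sofia.
Felix starts exactly when Omar ends (back-to-back, no overlap); Omar is clear from here.
Yusuf starts before Felix ends → Felix and Yusuf overlap.
Kenji starts exactly when Felix ends (back-to-back, no overlap); Felix is clear from here.
Kenji starts before Yusuf ends → Yusuf and Kenji overlap.
Rohan starts after Yusuf ends; Yusuf is clear from here.
Rohan starts after Kenji ends; Kenji is clear from here.
Dmitri starts before Rohan ends → Rohan and Dmitri overlap.
Tariq starts after Rohan ends; Rohan is clear from here.
Tariq starts after Dmitri ends; Dmitri is clear from here.
Priya starts before Tariq ends → Tariq and Priya overlap.
Sofia starts before Tariq ends → Tariq and Sofia overlap.
Sofia starts before Priya ends → Priya and Sofia overlap.

Dmitri & Rohan, Felix & Yusuf, Kenji & Yusuf, Priya & Sofia, Priya & Tariq, Sofia & Tariq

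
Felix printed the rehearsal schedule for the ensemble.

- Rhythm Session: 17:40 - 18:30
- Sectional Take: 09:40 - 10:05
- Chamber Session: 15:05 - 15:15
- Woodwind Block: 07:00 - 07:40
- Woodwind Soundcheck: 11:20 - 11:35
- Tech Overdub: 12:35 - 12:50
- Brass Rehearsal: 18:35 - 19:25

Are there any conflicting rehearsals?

Sorted by start: Woodwind Block, Sectional Take, Woodwind Soundcheck, Tech Overdub, Chamber Session, Rhythm Session, Brass Rehearsal.
Sectional Take starts after Woodwind Block ends; Woodwind Block is clear from here.
Woodwind Soundcheck starts after Sectional Take ends; Sectional Take is clear from here.
Tech Overdub starts after Woodwind Soundcheck ends; Woodwind Soundcheck is clear from here.
Chamber Session starts after Tech Overdub ends; Tech Overdub is clear from here.
Rhythm Session starts after Chamber Session ends; Chamber Session is clear from here.
Brass Rehearsal starts after Rhythm Session ends.
Every pair is clear; the schedule has no overlaps.

No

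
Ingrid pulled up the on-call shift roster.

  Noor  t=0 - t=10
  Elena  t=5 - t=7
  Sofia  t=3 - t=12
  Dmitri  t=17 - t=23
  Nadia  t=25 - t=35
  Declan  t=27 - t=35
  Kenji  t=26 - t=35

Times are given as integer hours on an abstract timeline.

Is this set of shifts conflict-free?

Check each pair: they overlap iff neither finishes before the other starts.
Sorted by start: Noor, Sofia, Elena, Dmitri, Nadia, Kenji, Declan.
Sofia starts before Noor ends → Noor and Sofia overlap.
That's a conflict, so the schedule is not conflict-free.

No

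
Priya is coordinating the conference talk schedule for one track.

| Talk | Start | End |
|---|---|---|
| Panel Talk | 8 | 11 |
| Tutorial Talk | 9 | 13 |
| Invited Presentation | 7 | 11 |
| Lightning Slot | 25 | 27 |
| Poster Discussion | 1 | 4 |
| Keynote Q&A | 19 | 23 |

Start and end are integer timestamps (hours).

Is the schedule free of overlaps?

No

Check each pair: they overlap iff neither finishes before the other starts.
Sorted by start: Poster Discussion, Invited Presentation, Panel Talk, Tutorial Talk, Keynote Q&A, Lightning Slot.
Invited Presentation starts after Poster Discussion ends, so nothing later overlaps Poster Discussion either.
Panel Talk starts before Invited Presentation ends → Invited Presentation and Panel Talk overlap.
That's a conflict, so the schedule is not conflict-free.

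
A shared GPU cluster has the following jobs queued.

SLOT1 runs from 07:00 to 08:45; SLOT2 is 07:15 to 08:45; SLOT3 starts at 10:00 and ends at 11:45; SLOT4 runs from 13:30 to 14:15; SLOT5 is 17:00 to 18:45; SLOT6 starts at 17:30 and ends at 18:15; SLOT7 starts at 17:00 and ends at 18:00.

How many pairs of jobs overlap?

Check each pair: they overlap iff neither finishes before the other starts.
Sorted by start: SLOT1, SLOT2, SLOT3, SLOT4, SLOT5, SLOT7, SLOT6.
SLOT2 starts before SLOT1 ends → SLOT1 and SLOT2 overlap.
SLOT3 starts after SLOT1 ends, so SLOT1 has no further overlaps.
SLOT3 starts after SLOT2 ends, so SLOT2 has no further overlaps.
SLOT4 starts after SLOT3 ends, so SLOT3 has no further overlaps.
SLOT5 starts after SLOT4 ends, so SLOT4 has no further overlaps.
SLOT7 starts before SLOT5 ends → SLOT5 and SLOT7 overlap.
SLOT6 starts before SLOT5 ends → SLOT5 and SLOT6 overlap.
SLOT6 starts before SLOT7 ends → SLOT7 and SLOT6 overlap.
Overlapping pairs: SLOT1 & SLOT2, SLOT5 & SLOT6, SLOT5 & SLOT7, SLOT6 & SLOT7 — 4 in total.

4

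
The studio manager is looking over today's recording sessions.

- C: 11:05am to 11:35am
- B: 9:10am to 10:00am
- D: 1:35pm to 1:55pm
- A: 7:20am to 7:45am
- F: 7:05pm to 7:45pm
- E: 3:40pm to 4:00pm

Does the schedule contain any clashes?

No

Sorted by start: A, B, C, D, E, F.
B starts after A ends, so A has no further overlaps.
C starts after B ends, so B has no further overlaps.
D starts after C ends, so C has no further overlaps.
E starts after D ends, so D has no further overlaps.
F starts after E ends.
Every pair is clear; the schedule has no overlaps.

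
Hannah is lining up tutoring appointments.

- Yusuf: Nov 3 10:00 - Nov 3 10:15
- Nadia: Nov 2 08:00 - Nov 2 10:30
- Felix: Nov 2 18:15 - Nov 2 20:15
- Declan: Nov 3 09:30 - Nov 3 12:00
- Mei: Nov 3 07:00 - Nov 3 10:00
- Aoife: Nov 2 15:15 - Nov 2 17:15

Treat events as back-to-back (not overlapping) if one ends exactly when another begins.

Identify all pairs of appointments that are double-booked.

Sorted by start: Nadia, Aoife, Felix, Mei, Declan, Yusuf.
Aoife starts after Nadia ends; Nadia is clear from here.
Felix starts after Aoife ends; Aoife is clear from here.
Mei starts after Felix ends; Felix is clear from here.
Declan starts before Mei ends → Mei and Declan overlap.
Yusuf starts exactly when Mei ends (back-to-back, no overlap).
Yusuf starts before Declan ends → Declan and Yusuf overlap.

Declan & Mei, Declan & Yusuf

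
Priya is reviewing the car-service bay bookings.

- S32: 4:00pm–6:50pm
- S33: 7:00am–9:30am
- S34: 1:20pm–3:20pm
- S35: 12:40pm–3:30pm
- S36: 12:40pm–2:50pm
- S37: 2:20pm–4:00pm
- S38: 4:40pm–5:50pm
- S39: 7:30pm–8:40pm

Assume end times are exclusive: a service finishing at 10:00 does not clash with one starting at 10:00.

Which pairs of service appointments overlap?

Sorted by start: S33, S35, S36, S34, S37, S32, S38, S39.
S35 starts after S33 ends, so nothing later overlaps S33 either.
S36 starts before S35 ends → S35 and S36 overlap.
S34 starts before S35 ends → S35 and S34 overlap.
S37 starts before S35 ends → S35 and S37 overlap.
S32 starts after S35 ends, so nothing later overlaps S35 either.
S34 starts before S36 ends → S36 and S34 overlap.
S37 starts before S36 ends → S36 and S37 overlap.
S32 starts after S36 ends, so nothing later overlaps S36 either.
S37 starts before S34 ends → S34 and S37 overlap.
S32 starts after S34 ends, so nothing later overlaps S34 either.
S32 starts exactly when S37 ends (back-to-back, no overlap), so nothing later overlaps S37 either.
S38 starts before S32 ends → S32 and S38 overlap.
S39 starts after S32 ends.
S39 starts after S38 ends.

S32 & S38, S34 & S35, S34 & S36, S34 & S37, S35 & S36, S35 & S37, S36 & S37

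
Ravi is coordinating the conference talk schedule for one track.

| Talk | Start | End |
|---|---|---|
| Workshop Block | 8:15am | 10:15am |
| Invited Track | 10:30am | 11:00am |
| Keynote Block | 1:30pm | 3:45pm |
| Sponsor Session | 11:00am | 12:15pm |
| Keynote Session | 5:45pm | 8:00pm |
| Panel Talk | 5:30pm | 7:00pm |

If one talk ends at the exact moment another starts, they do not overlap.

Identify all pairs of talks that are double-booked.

Keynote Session & Panel Talk

Sorted by start: Workshop Block, Invited Track, Sponsor Session, Keynote Block, Panel Talk, Keynote Session.
Invited Track starts after Workshop Block ends, so nothing later overlaps Workshop Block either.
Sponsor Session starts exactly when Invited Track ends (back-to-back, no overlap), so nothing later overlaps Invited Track either.
Keynote Block starts after Sponsor Session ends, so nothing later overlaps Sponsor Session either.
Panel Talk starts after Keynote Block ends, so nothing later overlaps Keynote Block either.
Keynote Session starts before Panel Talk ends → Panel Talk and Keynote Session overlap.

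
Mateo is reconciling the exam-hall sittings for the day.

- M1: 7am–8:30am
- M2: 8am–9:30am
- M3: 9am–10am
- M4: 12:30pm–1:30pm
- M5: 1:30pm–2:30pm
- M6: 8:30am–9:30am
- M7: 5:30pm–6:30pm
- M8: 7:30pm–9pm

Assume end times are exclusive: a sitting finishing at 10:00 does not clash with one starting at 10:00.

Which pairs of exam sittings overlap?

M1 & M2, M2 & M3, M2 & M6, M3 & M6

Sorted by start: M1, M2, M6, M3, M4, M5, M7, M8.
M2 starts before M1 ends → M1 and M2 overlap.
M6 starts exactly when M1 ends (back-to-back, no overlap) — done with M1.
M6 starts before M2 ends → M2 and M6 overlap.
M3 starts before M2 ends → M2 and M3 overlap.
M4 starts after M2 ends — done with M2.
M3 starts before M6 ends → M6 and M3 overlap.
M4 starts after M6 ends — done with M6.
M4 starts after M3 ends — done with M3.
M5 starts exactly when M4 ends (back-to-back, no overlap) — done with M4.
M7 starts after M5 ends — done with M5.
M8 starts after M7 ends.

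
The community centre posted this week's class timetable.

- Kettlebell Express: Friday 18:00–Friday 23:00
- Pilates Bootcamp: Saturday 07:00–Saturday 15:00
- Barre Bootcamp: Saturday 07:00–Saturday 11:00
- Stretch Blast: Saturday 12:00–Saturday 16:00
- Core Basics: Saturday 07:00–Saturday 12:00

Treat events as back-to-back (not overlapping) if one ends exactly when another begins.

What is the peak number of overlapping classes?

Walk through starts and ends in time order (an end at T is processed before a start at T):
Friday 18:00 start Kettlebell Express → 1
Friday 23:00 end Kettlebell Express → 0
Saturday 07:00 start Barre Bootcamp → 1
Saturday 07:00 start Core Basics → 2
Saturday 07:00 start Pilates Bootcamp → 3
Saturday 11:00 end Barre Bootcamp → 2
Saturday 12:00 end Core Basics → 1
Saturday 12:00 start Stretch Blast → 2
Saturday 15:00 end Pilates Bootcamp → 1
Saturday 16:00 end Stretch Blast → 0
Peak is 3, at Saturday 07:00 (Barre Bootcamp, Core Basics, Pilates Bootcamp).

3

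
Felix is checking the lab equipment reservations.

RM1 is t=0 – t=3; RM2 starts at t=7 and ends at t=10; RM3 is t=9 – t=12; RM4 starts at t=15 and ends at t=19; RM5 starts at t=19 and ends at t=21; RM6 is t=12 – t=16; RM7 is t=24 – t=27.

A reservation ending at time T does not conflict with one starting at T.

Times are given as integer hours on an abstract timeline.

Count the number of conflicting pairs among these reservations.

2

Sorted by start: RM1, RM2, RM3, RM6, RM4, RM5, RM7.
RM2 starts after RM1 ends; RM1 is clear from here.
RM3 starts before RM2 ends → RM2 and RM3 overlap.
RM6 starts after RM2 ends; RM2 is clear from here.
RM6 starts exactly when RM3 ends (back-to-back, no overlap); RM3 is clear from here.
RM4 starts before RM6 ends → RM6 and RM4 overlap.
RM5 starts after RM6 ends; RM6 is clear from here.
RM5 starts exactly when RM4 ends (back-to-back, no overlap); RM4 is clear from here.
RM7 starts after RM5 ends.
Overlapping pairs: RM2 & RM3, RM4 & RM6 — 2 in total.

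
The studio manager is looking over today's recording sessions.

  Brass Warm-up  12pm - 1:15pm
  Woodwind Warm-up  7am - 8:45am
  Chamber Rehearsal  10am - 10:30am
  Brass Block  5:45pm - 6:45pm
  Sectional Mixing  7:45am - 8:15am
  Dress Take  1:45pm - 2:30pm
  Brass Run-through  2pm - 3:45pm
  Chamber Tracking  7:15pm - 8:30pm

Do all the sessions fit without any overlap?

Sorted by start: Woodwind Warm-up, Sectional Mixing, Chamber Rehearsal, Brass Warm-up, Dress Take, Brass Run-through, Brass Block, Chamber Tracking.
Sectional Mixing starts before Woodwind Warm-up ends → Woodwind Warm-up and Sectional Mixing overlap.
That's a conflict, so the schedule is not conflict-free.

No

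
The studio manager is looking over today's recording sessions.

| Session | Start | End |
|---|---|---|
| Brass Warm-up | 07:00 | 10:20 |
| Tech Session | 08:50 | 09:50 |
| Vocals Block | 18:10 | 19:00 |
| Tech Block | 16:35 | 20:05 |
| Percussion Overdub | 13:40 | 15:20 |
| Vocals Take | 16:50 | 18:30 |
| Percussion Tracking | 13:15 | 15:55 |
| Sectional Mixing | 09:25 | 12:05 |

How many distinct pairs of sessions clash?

7

Two intervals overlap when each starts before the other ends.
Sorted by start: Brass Warm-up, Tech Session, Sectional Mixing, Percussion Tracking, Percussion Overdub, Tech Block, Vocals Take, Vocals Block.
Tech Session starts before Brass Warm-up ends → Brass Warm-up and Tech Session overlap.
Sectional Mixing starts before Brass Warm-up ends → Brass Warm-up and Sectional Mixing overlap.
Percussion Tracking starts after Brass Warm-up ends; Brass Warm-up is clear from here.
Sectional Mixing starts before Tech Session ends → Tech Session and Sectional Mixing overlap.
Percussion Tracking starts after Tech Session ends; Tech Session is clear from here.
Percussion Tracking starts after Sectional Mixing ends; Sectional Mixing is clear from here.
Percussion Overdub starts before Percussion Tracking ends → Percussion Tracking and Percussion Overdub overlap.
Tech Block starts after Percussion Tracking ends; Percussion Tracking is clear from here.
Tech Block starts after Percussion Overdub ends; Percussion Overdub is clear from here.
Vocals Take starts before Tech Block ends → Tech Block and Vocals Take overlap.
Vocals Block starts before Tech Block ends → Tech Block and Vocals Block overlap.
Vocals Block starts before Vocals Take ends → Vocals Take and Vocals Block overlap.
Overlapping pairs: Brass Warm-up & Sectional Mixing, Brass Warm-up & Tech Session, Percussion Overdub & Percussion Tracking, Sectional Mixing & Tech Session, Tech Block & Vocals Block, Tech Block & Vocals Take, Vocals Block & Vocals Take — 7 in total.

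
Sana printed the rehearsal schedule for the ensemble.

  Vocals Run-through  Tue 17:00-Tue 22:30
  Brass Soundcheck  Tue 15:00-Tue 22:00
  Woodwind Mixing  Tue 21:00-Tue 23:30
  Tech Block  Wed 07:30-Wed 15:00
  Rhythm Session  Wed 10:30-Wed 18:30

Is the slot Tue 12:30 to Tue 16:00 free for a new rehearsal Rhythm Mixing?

No — it overlaps Brass Soundcheck

Brass Soundcheck: starts Tue 15:00 before Rhythm Mixing ends Tue 16:00, and ends Tue 22:00 after Rhythm Mixing starts Tue 12:30 → overlap.
Vocals Run-through: starts Tue 17:00 at or after Rhythm Mixing ends Tue 16:00 → clear.
Woodwind Mixing: starts Tue 21:00 at or after Rhythm Mixing ends Tue 16:00 → clear.
Tech Block: starts Wed 07:30 at or after Rhythm Mixing ends Tue 16:00 → clear.
Rhythm Session: starts Wed 10:30 at or after Rhythm Mixing ends Tue 16:00 → clear.
Rhythm Mixing overlaps Brass Soundcheck.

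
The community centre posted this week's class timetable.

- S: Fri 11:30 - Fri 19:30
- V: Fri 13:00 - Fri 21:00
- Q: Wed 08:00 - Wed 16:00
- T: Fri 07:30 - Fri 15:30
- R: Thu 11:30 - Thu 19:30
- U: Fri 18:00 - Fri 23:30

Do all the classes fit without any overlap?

No

Sorted by start: Q, R, T, S, V, U.
R starts after Q ends; Q is clear from here.
T starts after R ends; R is clear from here.
S starts before T ends → T and S overlap.
That's a conflict, so the schedule is not conflict-free.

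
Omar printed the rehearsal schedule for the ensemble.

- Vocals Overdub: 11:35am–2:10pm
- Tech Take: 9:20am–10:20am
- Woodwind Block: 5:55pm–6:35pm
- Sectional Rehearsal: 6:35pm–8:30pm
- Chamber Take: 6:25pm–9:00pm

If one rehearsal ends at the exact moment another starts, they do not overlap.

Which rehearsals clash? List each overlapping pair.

Chamber Take & Sectional Rehearsal, Chamber Take & Woodwind Block

Sorted by start: Tech Take, Vocals Overdub, Woodwind Block, Chamber Take, Sectional Rehearsal.
Vocals Overdub starts after Tech Take ends — done with Tech Take.
Woodwind Block starts after Vocals Overdub ends — done with Vocals Overdub.
Chamber Take starts before Woodwind Block ends → Woodwind Block and Chamber Take overlap.
Sectional Rehearsal starts exactly when Woodwind Block ends (back-to-back, no overlap).
Sectional Rehearsal starts before Chamber Take ends → Chamber Take and Sectional Rehearsal overlap.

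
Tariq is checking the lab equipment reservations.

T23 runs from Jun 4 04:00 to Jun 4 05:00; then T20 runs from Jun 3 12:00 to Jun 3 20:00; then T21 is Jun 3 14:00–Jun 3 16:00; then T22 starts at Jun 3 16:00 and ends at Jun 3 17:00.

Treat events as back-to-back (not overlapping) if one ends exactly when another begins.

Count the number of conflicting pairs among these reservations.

2

Sorted by start: T20, T21, T22, T23.
T21 starts before T20 ends → T20 and T21 overlap.
T22 starts before T20 ends → T20 and T22 overlap.
T23 starts after T20 ends.
T22 starts exactly when T21 ends (back-to-back, no overlap), so T21 has no further overlaps.
T23 starts after T22 ends.
Overlapping pairs: T20 & T21, T20 & T22 — 2 in total.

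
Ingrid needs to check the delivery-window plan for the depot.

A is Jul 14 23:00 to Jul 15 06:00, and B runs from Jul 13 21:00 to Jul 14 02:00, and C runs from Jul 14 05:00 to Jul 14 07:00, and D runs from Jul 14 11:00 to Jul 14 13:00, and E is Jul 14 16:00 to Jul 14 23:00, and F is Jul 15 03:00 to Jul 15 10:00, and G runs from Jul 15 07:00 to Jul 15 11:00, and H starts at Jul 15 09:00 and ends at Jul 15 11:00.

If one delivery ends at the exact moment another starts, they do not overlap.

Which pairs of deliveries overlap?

A & F, F & G, F & H, G & H

Sorted by start: B, C, D, E, A, F, G, H.
C starts after B ends — done with B.
D starts after C ends — done with C.
E starts after D ends — done with D.
A starts exactly when E ends (back-to-back, no overlap) — done with E.
F starts before A ends → A and F overlap.
G starts after A ends — done with A.
G starts before F ends → F and G overlap.
H starts before F ends → F and H overlap.
H starts before G ends → G and H overlap.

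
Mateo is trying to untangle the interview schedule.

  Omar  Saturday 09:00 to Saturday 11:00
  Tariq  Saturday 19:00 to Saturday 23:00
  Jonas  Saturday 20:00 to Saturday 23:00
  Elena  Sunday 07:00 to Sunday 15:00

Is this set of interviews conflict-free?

Two intervals overlap when each starts before the other ends.
Sorted by start: Omar, Tariq, Jonas, Elena.
Tariq starts after Omar ends, so nothing later overlaps Omar either.
Jonas starts before Tariq ends → Tariq and Jonas overlap.
That's a conflict, so the schedule is not conflict-free.

No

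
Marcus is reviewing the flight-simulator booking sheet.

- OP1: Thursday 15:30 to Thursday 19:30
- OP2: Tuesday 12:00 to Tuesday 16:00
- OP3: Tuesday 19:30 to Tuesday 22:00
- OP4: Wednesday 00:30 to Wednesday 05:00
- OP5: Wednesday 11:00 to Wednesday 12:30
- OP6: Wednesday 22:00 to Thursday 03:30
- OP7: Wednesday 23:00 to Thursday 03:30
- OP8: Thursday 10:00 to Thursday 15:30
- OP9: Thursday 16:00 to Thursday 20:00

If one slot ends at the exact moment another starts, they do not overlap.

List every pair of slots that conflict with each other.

OP1 & OP9, OP6 & OP7

Two intervals overlap when each starts before the other ends.
Sorted by start: OP2, OP3, OP4, OP5, OP6, OP7, OP8, OP1, OP9.
OP3 starts after OP2 ends, so OP2 has no further overlaps.
OP4 starts after OP3 ends, so OP3 has no further overlaps.
OP5 starts after OP4 ends, so OP4 has no further overlaps.
OP6 starts after OP5 ends, so OP5 has no further overlaps.
OP7 starts before OP6 ends → OP6 and OP7 overlap.
OP8 starts after OP6 ends, so OP6 has no further overlaps.
OP8 starts after OP7 ends, so OP7 has no further overlaps.
OP1 starts exactly when OP8 ends (back-to-back, no overlap), so OP8 has no further overlaps.
OP9 starts before OP1 ends → OP1 and OP9 overlap.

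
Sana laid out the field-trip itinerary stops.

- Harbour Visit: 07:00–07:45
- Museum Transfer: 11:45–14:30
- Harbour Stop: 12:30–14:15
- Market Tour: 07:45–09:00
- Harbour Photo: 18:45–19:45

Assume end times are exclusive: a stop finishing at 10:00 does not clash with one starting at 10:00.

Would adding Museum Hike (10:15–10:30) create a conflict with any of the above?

No — it doesn't clash with anything

Harbour Visit: ends 07:45 at or before Museum Hike starts 10:15 → clear.
Market Tour: ends 09:00 at or before Museum Hike starts 10:15 → clear.
Museum Transfer: starts 11:45 at or after Museum Hike ends 10:30 → clear.
Harbour Stop: starts 12:30 at or after Museum Hike ends 10:30 → clear.
Harbour Photo: starts 18:45 at or after Museum Hike ends 10:30 → clear.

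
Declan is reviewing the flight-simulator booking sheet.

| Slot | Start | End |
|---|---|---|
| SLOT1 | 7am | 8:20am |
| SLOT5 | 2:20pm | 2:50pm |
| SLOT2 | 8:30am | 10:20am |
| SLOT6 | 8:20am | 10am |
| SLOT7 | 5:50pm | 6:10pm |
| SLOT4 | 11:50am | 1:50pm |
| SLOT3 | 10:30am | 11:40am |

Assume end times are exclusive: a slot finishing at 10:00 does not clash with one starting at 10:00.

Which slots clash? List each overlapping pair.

Two intervals overlap when each starts before the other ends.
Sorted by start: SLOT1, SLOT6, SLOT2, SLOT3, SLOT4, SLOT5, SLOT7.
SLOT6 starts exactly when SLOT1 ends (back-to-back, no overlap); SLOT1 is clear from here.
SLOT2 starts before SLOT6 ends → SLOT6 and SLOT2 overlap.
SLOT3 starts after SLOT6 ends; SLOT6 is clear from here.
SLOT3 starts after SLOT2 ends; SLOT2 is clear from here.
SLOT4 starts after SLOT3 ends; SLOT3 is clear from here.
SLOT5 starts after SLOT4 ends; SLOT4 is clear from here.
SLOT7 starts after SLOT5 ends.

SLOT2 & SLOT6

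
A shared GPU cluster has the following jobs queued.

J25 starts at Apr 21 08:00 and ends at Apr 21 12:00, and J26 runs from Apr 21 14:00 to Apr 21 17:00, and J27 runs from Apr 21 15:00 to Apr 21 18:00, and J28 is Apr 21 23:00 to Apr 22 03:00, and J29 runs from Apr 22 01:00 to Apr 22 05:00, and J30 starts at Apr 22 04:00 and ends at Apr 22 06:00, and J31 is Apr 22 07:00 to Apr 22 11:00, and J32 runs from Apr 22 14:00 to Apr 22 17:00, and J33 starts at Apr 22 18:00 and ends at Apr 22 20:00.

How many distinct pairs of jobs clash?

Sorted by start: J25, J26, J27, J28, J29, J30, J31, J32, J33.
J26 starts after J25 ends — done with J25.
J27 starts before J26 ends → J26 and J27 overlap.
J28 starts after J26 ends — done with J26.
J28 starts after J27 ends — done with J27.
J29 starts before J28 ends → J28 and J29 overlap.
J30 starts after J28 ends — done with J28.
J30 starts before J29 ends → J29 and J30 overlap.
J31 starts after J29 ends — done with J29.
J31 starts after J30 ends — done with J30.
J32 starts after J31 ends — done with J31.
J33 starts after J32 ends.
Overlapping pairs: J26 & J27, J28 & J29, J29 & J30 — 3 in total.

3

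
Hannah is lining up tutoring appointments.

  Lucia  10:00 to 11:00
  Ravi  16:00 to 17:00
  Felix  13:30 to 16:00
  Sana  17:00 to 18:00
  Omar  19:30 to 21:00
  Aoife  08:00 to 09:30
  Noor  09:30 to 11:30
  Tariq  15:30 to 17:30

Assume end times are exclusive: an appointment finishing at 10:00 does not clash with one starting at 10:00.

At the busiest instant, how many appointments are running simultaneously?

Sweep the timeline, counting +1 at each start and −1 at each end (ends before starts at a tie):
08:00 start Aoife → 1
09:30 end Aoife → 0
09:30 start Noor → 1
10:00 start Lucia → 2
11:00 end Lucia → 1
11:30 end Noor → 0
13:30 start Felix → 1
15:30 start Tariq → 2
16:00 end Felix → 1
16:00 start Ravi → 2
17:00 end Ravi → 1
17:00 start Sana → 2
17:30 end Tariq → 1
18:00 end Sana → 0
19:30 start Omar → 1
21:00 end Omar → 0
Peak is 2, at 10:00 (Lucia, Noor).

2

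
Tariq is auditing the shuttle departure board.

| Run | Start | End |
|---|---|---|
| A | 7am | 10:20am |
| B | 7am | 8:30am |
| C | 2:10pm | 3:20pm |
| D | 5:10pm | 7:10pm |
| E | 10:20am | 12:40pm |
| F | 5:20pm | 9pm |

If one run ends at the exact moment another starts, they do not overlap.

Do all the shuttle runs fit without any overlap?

Sorted by start: A, B, E, C, D, F.
B starts before A ends → A and B overlap.
That's a conflict, so the schedule is not conflict-free.

No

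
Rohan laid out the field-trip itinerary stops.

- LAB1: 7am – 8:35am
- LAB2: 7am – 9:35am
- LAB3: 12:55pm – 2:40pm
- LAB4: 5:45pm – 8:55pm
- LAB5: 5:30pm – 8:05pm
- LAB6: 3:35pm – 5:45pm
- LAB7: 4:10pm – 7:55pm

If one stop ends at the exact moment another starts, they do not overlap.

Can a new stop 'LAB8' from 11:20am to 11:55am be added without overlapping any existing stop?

Yes — the slot is free

LAB1: ends 8:35am at or before LAB8 starts 11:20am → clear.
LAB2: ends 9:35am at or before LAB8 starts 11:20am → clear.
LAB3: starts 12:55pm at or after LAB8 ends 11:55am → clear.
LAB6: starts 3:35pm at or after LAB8 ends 11:55am → clear.
LAB7: starts 4:10pm at or after LAB8 ends 11:55am → clear.
LAB5: starts 5:30pm at or after LAB8 ends 11:55am → clear.
LAB4: starts 5:45pm at or after LAB8 ends 11:55am → clear.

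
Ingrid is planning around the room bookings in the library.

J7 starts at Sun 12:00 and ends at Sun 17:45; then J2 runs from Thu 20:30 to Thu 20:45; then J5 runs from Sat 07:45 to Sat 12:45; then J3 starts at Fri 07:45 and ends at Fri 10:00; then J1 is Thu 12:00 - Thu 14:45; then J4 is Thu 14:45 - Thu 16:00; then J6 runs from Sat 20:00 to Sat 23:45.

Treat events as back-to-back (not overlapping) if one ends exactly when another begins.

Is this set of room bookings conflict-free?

Yes

Sorted by start: J1, J4, J2, J3, J5, J6, J7.
J4 starts exactly when J1 ends (back-to-back, no overlap), so nothing later overlaps J1 either.
J2 starts after J4 ends, so nothing later overlaps J4 either.
J3 starts after J2 ends, so nothing later overlaps J2 either.
J5 starts after J3 ends, so nothing later overlaps J3 either.
J6 starts after J5 ends, so nothing later overlaps J5 either.
J7 starts after J6 ends.
Every pair is clear; the schedule has no overlaps.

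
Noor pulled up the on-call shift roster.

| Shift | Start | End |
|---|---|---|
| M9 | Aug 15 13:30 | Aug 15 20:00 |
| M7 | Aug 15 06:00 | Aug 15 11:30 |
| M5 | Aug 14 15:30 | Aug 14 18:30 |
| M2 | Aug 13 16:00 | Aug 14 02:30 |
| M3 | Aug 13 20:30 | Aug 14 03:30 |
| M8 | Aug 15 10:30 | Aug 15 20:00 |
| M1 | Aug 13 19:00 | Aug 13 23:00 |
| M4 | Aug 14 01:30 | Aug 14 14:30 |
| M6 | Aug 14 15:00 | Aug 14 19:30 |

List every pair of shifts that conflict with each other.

M1 & M2, M1 & M3, M2 & M3, M2 & M4, M3 & M4, M5 & M6, M7 & M8, M8 & M9

Sorted by start: M2, M1, M3, M4, M6, M5, M7, M8, M9.
M1 starts before M2 ends → M2 and M1 overlap.
M3 starts before M2 ends → M2 and M3 overlap.
M4 starts before M2 ends → M2 and M4 overlap.
M6 starts after M2 ends, so M2 has no further overlaps.
M3 starts before M1 ends → M1 and M3 overlap.
M4 starts after M1 ends, so M1 has no further overlaps.
M4 starts before M3 ends → M3 and M4 overlap.
M6 starts after M3 ends, so M3 has no further overlaps.
M6 starts after M4 ends, so M4 has no further overlaps.
M5 starts before M6 ends → M6 and M5 overlap.
M7 starts after M6 ends, so M6 has no further overlaps.
M7 starts after M5 ends, so M5 has no further overlaps.
M8 starts before M7 ends → M7 and M8 overlap.
M9 starts after M7 ends.
M9 starts before M8 ends → M8 and M9 overlap.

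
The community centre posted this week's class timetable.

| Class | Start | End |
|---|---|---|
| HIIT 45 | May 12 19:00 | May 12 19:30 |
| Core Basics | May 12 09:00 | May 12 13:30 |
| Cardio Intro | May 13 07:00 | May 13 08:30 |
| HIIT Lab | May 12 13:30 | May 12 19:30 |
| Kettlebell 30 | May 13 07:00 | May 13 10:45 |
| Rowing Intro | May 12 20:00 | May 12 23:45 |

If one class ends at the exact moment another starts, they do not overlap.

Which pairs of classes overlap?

Sorted by start: Core Basics, HIIT Lab, HIIT 45, Rowing Intro, Kettlebell 30, Cardio Intro.
HIIT Lab starts exactly when Core Basics ends (back-to-back, no overlap); Core Basics is clear from here.
HIIT 45 starts before HIIT Lab ends → HIIT Lab and HIIT 45 overlap.
Rowing Intro starts after HIIT Lab ends; HIIT Lab is clear from here.
Rowing Intro starts after HIIT 45 ends; HIIT 45 is clear from here.
Kettlebell 30 starts after Rowing Intro ends; Rowing Intro is clear from here.
Cardio Intro starts before Kettlebell 30 ends → Kettlebell 30 and Cardio Intro overlap.

Cardio Intro & Kettlebell 30, HIIT 45 & HIIT Lab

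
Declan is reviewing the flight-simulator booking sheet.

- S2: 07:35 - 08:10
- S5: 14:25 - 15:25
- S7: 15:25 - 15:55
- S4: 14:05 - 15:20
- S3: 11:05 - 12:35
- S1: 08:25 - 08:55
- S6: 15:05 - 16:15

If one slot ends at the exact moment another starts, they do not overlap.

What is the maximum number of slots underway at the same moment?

3

Walk through starts and ends in time order (an end at T is processed before a start at T):
07:35 start S2 → 1
08:10 end S2 → 0
08:25 start S1 → 1
08:55 end S1 → 0
11:05 start S3 → 1
12:35 end S3 → 0
14:05 start S4 → 1
14:25 start S5 → 2
15:05 start S6 → 3
15:20 end S4 → 2
15:25 end S5 → 1
15:25 start S7 → 2
15:55 end S7 → 1
16:15 end S6 → 0
Peak is 3, at 15:05 (S4, S5, S6).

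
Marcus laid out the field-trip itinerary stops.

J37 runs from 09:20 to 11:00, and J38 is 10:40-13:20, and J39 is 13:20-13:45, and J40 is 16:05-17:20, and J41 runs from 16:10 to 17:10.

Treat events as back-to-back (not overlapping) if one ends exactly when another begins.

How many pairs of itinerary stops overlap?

2

Sorted by start: J37, J38, J39, J40, J41.
J38 starts before J37 ends → J37 and J38 overlap.
J39 starts after J37 ends, so nothing later overlaps J37 either.
J39 starts exactly when J38 ends (back-to-back, no overlap), so nothing later overlaps J38 either.
J40 starts after J39 ends, so nothing later overlaps J39 either.
J41 starts before J40 ends → J40 and J41 overlap.
Overlapping pairs: J37 & J38, J40 & J41 — 2 in total.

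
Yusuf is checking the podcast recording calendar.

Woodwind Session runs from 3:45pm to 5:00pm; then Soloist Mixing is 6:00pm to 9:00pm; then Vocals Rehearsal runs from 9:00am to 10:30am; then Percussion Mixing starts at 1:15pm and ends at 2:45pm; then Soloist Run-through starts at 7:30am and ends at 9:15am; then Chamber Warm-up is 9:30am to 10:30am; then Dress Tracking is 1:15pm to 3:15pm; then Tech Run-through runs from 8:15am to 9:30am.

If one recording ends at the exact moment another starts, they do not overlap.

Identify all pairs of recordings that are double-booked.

Chamber Warm-up & Vocals Rehearsal, Dress Tracking & Percussion Mixing, Soloist Run-through & Tech Run-through, Soloist Run-through & Vocals Rehearsal, Tech Run-through & Vocals Rehearsal

Two intervals overlap when each starts before the other ends.
Sorted by start: Soloist Run-through, Tech Run-through, Vocals Rehearsal, Chamber Warm-up, Percussion Mixing, Dress Tracking, Woodwind Session, Soloist Mixing.
Tech Run-through starts before Soloist Run-through ends → Soloist Run-through and Tech Run-through overlap.
Vocals Rehearsal starts before Soloist Run-through ends → Soloist Run-through and Vocals Rehearsal overlap.
Chamber Warm-up starts after Soloist Run-through ends, so nothing later overlaps Soloist Run-through either.
Vocals Rehearsal starts before Tech Run-through ends → Tech Run-through and Vocals Rehearsal overlap.
Chamber Warm-up starts exactly when Tech Run-through ends (back-to-back, no overlap), so nothing later overlaps Tech Run-through either.
Chamber Warm-up starts before Vocals Rehearsal ends → Vocals Rehearsal and Chamber Warm-up overlap.
Percussion Mixing starts after Vocals Rehearsal ends, so nothing later overlaps Vocals Rehearsal either.
Percussion Mixing starts after Chamber Warm-up ends, so nothing later overlaps Chamber Warm-up either.
Dress Tracking starts before Percussion Mixing ends → Percussion Mixing and Dress Tracking overlap.
Woodwind Session starts after Percussion Mixing ends, so nothing later overlaps Percussion Mixing either.
Woodwind Session starts after Dress Tracking ends, so nothing later overlaps Dress Tracking either.
Soloist Mixing starts after Woodwind Session ends.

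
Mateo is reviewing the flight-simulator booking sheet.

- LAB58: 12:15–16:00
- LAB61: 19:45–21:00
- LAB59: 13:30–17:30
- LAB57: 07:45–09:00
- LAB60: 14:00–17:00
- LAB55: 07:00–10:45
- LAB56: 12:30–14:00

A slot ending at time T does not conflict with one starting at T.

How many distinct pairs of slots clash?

6

Check each pair: they overlap iff neither finishes before the other starts.
Sorted by start: LAB55, LAB57, LAB58, LAB56, LAB59, LAB60, LAB61.
LAB57 starts before LAB55 ends → LAB55 and LAB57 overlap.
LAB58 starts after LAB55 ends, so nothing later overlaps LAB55 either.
LAB58 starts after LAB57 ends, so nothing later overlaps LAB57 either.
LAB56 starts before LAB58 ends → LAB58 and LAB56 overlap.
LAB59 starts before LAB58 ends → LAB58 and LAB59 overlap.
LAB60 starts before LAB58 ends → LAB58 and LAB60 overlap.
LAB61 starts after LAB58 ends.
LAB59 starts before LAB56 ends → LAB56 and LAB59 overlap.
LAB60 starts exactly when LAB56 ends (back-to-back, no overlap), so nothing later overlaps LAB56 either.
LAB60 starts before LAB59 ends → LAB59 and LAB60 overlap.
LAB61 starts after LAB59 ends.
LAB61 starts after LAB60 ends.
Overlapping pairs: LAB55 & LAB57, LAB56 & LAB58, LAB56 & LAB59, LAB58 & LAB59, LAB58 & LAB60, LAB59 & LAB60 — 6 in total.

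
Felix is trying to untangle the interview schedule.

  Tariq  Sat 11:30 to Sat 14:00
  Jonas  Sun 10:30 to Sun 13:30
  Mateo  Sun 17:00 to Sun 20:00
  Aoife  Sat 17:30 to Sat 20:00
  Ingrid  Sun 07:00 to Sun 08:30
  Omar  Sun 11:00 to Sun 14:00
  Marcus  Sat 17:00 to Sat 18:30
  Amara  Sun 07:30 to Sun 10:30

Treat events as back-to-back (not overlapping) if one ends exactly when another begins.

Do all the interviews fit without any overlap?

No

Sorted by start: Tariq, Marcus, Aoife, Ingrid, Amara, Jonas, Omar, Mateo.
Marcus starts after Tariq ends, so Tariq has no further overlaps.
Aoife starts before Marcus ends → Marcus and Aoife overlap.
That's a conflict, so the schedule is not conflict-free.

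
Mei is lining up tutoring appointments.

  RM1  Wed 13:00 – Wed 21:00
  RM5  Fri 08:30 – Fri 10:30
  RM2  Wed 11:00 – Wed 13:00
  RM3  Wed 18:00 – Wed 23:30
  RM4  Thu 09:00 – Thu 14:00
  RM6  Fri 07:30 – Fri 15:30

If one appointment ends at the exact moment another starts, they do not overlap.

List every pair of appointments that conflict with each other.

RM1 & RM3, RM5 & RM6

Sorted by start: RM2, RM1, RM3, RM4, RM6, RM5.
RM1 starts exactly when RM2 ends (back-to-back, no overlap) — done with RM2.
RM3 starts before RM1 ends → RM1 and RM3 overlap.
RM4 starts after RM1 ends — done with RM1.
RM4 starts after RM3 ends — done with RM3.
RM6 starts after RM4 ends — done with RM4.
RM5 starts before RM6 ends → RM6 and RM5 overlap.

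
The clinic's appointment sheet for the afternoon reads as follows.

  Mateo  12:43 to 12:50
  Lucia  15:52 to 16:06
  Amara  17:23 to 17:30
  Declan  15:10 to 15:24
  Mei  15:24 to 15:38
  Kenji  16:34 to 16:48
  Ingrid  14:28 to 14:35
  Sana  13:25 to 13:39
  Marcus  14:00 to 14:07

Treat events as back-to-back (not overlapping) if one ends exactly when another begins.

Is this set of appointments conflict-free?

Sorted by start: Mateo, Sana, Marcus, Ingrid, Declan, Mei, Lucia, Kenji, Amara.
Sana starts after Mateo ends; Mateo is clear from here.
Marcus starts after Sana ends; Sana is clear from here.
Ingrid starts after Marcus ends; Marcus is clear from here.
Declan starts after Ingrid ends; Ingrid is clear from here.
Mei starts exactly when Declan ends (back-to-back, no overlap); Declan is clear from here.
Lucia starts after Mei ends; Mei is clear from here.
Kenji starts after Lucia ends; Lucia is clear from here.
Amara starts after Kenji ends.
Every pair is clear; the schedule has no overlaps.

Yes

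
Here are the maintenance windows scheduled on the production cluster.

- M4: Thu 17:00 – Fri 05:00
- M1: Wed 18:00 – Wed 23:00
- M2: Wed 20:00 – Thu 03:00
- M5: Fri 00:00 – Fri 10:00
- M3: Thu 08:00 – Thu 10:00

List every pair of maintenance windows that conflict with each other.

M1 & M2, M4 & M5

Sorted by start: M1, M2, M3, M4, M5.
M2 starts before M1 ends → M1 and M2 overlap.
M3 starts after M1 ends; M1 is clear from here.
M3 starts after M2 ends; M2 is clear from here.
M4 starts after M3 ends; M3 is clear from here.
M5 starts before M4 ends → M4 and M5 overlap.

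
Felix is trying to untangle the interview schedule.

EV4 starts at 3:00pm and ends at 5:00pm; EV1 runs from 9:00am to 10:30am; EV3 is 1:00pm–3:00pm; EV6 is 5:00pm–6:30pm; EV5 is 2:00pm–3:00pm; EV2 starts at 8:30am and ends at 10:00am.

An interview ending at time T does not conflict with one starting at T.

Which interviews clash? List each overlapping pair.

Sorted by start: EV2, EV1, EV3, EV5, EV4, EV6.
EV1 starts before EV2 ends → EV2 and EV1 overlap.
EV3 starts after EV2 ends; EV2 is clear from here.
EV3 starts after EV1 ends; EV1 is clear from here.
EV5 starts before EV3 ends → EV3 and EV5 overlap.
EV4 starts exactly when EV3 ends (back-to-back, no overlap); EV3 is clear from here.
EV4 starts exactly when EV5 ends (back-to-back, no overlap); EV5 is clear from here.
EV6 starts exactly when EV4 ends (back-to-back, no overlap).

EV1 & EV2, EV3 & EV5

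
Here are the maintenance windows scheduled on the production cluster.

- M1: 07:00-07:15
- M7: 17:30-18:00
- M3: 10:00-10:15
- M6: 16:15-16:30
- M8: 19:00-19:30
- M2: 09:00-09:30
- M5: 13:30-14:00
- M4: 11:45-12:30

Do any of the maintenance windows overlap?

No

Sorted by start: M1, M2, M3, M4, M5, M6, M7, M8.
M2 starts after M1 ends — done with M1.
M3 starts after M2 ends — done with M2.
M4 starts after M3 ends — done with M3.
M5 starts after M4 ends — done with M4.
M6 starts after M5 ends — done with M5.
M7 starts after M6 ends — done with M6.
M8 starts after M7 ends.
Every pair is clear; the schedule has no overlaps.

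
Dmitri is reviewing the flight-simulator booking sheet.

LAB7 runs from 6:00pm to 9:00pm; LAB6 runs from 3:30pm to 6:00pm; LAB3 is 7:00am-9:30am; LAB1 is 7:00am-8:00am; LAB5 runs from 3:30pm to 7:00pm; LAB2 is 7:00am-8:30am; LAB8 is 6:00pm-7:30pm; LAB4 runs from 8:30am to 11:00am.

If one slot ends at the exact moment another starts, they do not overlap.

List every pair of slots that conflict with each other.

Sorted by start: LAB1, LAB2, LAB3, LAB4, LAB5, LAB6, LAB7, LAB8.
LAB2 starts before LAB1 ends → LAB1 and LAB2 overlap.
LAB3 starts before LAB1 ends → LAB1 and LAB3 overlap.
LAB4 starts after LAB1 ends; LAB1 is clear from here.
LAB3 starts before LAB2 ends → LAB2 and LAB3 overlap.
LAB4 starts exactly when LAB2 ends (back-to-back, no overlap); LAB2 is clear from here.
LAB4 starts before LAB3 ends → LAB3 and LAB4 overlap.
LAB5 starts after LAB3 ends; LAB3 is clear from here.
LAB5 starts after LAB4 ends; LAB4 is clear from here.
LAB6 starts before LAB5 ends → LAB5 and LAB6 overlap.
LAB7 starts before LAB5 ends → LAB5 and LAB7 overlap.
LAB8 starts before LAB5 ends → LAB5 and LAB8 overlap.
LAB7 starts exactly when LAB6 ends (back-to-back, no overlap); LAB6 is clear from here.
LAB8 starts before LAB7 ends → LAB7 and LAB8 overlap.

LAB1 & LAB2, LAB1 & LAB3, LAB2 & LAB3, LAB3 & LAB4, LAB5 & LAB6, LAB5 & LAB7, LAB5 & LAB8, LAB7 & LAB8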